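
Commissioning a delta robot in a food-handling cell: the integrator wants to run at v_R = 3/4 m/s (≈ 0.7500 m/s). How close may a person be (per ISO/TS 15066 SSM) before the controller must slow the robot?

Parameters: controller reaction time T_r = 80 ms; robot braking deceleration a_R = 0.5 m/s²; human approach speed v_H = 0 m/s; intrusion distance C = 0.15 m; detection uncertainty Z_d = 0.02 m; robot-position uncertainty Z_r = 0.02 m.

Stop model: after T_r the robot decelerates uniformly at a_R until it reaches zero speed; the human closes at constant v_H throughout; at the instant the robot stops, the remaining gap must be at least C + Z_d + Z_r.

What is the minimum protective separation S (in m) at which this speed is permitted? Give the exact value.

braking lasts T_s = (3/4)/(1/2) = 1.5000 s
robot covers v_R·T_r = 0.7500·0.0800 = 0.0600 m before braking
braking distance = 0.7500²/(2·0.5000) = 0.5625 m
human closes 0.0000·1.5800 = 0.0000 m
C+Z_d+Z_r = 0.1500+0.0200+0.0200 = 0.1900 m
S_min ≈ 0.0600+0.5625+0.0000+0.1900  ⇒  S_min = 13/16 m

S_min = 13/16 m = 0.8125 m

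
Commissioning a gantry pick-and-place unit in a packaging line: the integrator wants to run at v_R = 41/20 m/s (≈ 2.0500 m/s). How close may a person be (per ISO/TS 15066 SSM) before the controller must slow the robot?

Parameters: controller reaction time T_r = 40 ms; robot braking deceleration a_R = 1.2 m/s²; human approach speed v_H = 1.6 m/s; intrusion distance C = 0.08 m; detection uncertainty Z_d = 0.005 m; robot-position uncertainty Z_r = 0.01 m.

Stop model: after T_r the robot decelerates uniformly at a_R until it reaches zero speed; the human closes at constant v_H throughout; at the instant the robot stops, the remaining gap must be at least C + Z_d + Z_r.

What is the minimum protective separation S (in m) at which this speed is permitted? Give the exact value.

stop time T_s = (41/20)/(6/5) = 1.7083 s
robot covers v_R·T_r = 2.0500·0.0400 = 0.0820 m before braking
robot covers 2.0500·1.7083 − ½·1.2000·1.7083² = 1.7510 m while stopping
human closes 1.6000·1.7483 = 2.7973 m
C+Z_d+Z_r = 0.0800+0.0050+0.0100 = 0.0950 m
S_min ≈ 0.0820+1.7510+2.7973+0.0950  ⇒  S_min = 37803/8000 m

S_min = 37803/8000 m = 4.7254 m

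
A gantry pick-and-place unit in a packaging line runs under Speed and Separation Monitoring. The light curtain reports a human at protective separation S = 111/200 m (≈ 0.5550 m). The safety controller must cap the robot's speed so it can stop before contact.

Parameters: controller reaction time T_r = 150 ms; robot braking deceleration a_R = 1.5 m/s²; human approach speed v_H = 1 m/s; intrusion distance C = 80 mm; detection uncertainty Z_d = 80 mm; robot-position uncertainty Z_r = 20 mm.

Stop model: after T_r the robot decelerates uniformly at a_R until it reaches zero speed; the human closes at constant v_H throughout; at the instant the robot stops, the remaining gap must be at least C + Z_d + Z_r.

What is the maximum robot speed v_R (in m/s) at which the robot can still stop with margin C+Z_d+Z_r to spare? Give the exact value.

at the boundary: (1/3)·v² + (49/60)·v + (-9/40) = 0
  disc = (49/60)² − 4·(1/3)·(-9/40) = 3481/3600 ; √disc = 59/60
  v_R = (−(49/60) + 59/60) / (2·(1/3)) = 1/4 m/s
check:
stop time T_s = (1/4)/(3/2) = 0.1667 s
reaction-phase robot travel = 0.2500·0.1500 = 0.0375 m
robot covers 0.2500·0.1667 − ½·1.5000·0.1667² = 0.0208 m while stopping
human over T_r+T_s: 1.0000·(0.1500+0.1667) = 0.3167 m
C+Z_d+Z_r = 0.0800+0.0800+0.0200 = 0.1800 m
sum ≈ 0.0375+0.0208+0.3167+0.1800 ≈ 0.5550 m = S ✓

v_R_max = 1/4 m/s = 0.2500 m/s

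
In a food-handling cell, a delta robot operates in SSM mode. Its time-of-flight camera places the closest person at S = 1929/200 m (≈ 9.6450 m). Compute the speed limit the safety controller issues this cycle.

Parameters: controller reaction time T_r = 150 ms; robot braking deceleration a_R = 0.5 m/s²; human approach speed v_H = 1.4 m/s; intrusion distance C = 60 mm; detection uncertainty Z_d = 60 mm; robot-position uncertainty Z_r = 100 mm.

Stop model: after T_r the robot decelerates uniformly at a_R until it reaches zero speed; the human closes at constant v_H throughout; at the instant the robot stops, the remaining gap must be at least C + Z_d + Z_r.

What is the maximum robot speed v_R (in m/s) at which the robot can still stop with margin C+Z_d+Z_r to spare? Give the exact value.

v_R_max = 19/10 m/s = 1.9000 m/s

at the boundary: (1)·v² + (59/20)·v + (-1843/200) = 0
  disc = (59/20)² − 4·(1)·(-1843/200) = 729/16 ; √disc = 27/4
  v_R = (−(59/20) + 27/4) / (2·(1)) = 19/10 m/s
check:
braking lasts T_s = (19/10)/(1/2) = 3.8000 s
robot in T_r: 1.9000·0.1500 = 0.2850 m
robot under decel: 1.9000²/(2·0.5000) = 3.6100 m
human over T_r+T_s: 1.4000·(0.1500+3.8000) = 5.5300 m
C+Z_d+Z_r = 0.0600+0.0600+0.1000 = 0.2200 m
sum ≈ 0.2850+3.6100+5.5300+0.2200 ≈ 9.6450 m = S ✓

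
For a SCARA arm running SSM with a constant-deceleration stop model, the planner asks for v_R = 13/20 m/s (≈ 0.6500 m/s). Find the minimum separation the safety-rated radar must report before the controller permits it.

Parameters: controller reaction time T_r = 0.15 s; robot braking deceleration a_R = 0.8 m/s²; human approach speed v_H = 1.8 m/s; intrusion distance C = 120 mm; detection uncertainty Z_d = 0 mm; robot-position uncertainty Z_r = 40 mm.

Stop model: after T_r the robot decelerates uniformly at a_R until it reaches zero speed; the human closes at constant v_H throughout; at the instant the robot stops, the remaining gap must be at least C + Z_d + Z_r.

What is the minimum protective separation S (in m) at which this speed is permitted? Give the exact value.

S_min = 7213/3200 m = 2.2541 m

braking lasts T_s = (13/20)/(4/5) = 0.8125 s
robot covers v_R·T_r = 0.6500·0.1500 = 0.0975 m before braking
robot covers 0.6500·0.8125 − ½·0.8000·0.8125² = 0.2641 m while stopping
person approaches 1.8000·(0.1500+0.8125) = 1.7325 m
margins: 0.1200+0.0000+0.0400 = 0.1600 m
S_min ≈ 0.0975+0.2641+1.7325+0.1600  ⇒  S_min = 7213/3200 m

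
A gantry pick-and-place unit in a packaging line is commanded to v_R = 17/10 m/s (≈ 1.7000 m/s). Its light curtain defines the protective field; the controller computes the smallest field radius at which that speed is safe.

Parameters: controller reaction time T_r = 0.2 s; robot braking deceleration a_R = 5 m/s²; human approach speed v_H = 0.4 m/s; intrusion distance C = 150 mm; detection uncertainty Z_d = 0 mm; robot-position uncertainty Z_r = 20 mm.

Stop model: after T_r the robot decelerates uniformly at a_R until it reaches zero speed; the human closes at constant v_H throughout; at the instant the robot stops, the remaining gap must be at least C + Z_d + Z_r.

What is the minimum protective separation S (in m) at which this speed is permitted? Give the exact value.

S_min = 203/200 m = 1.0150 m

braking lasts T_s = (17/10)/5 = 0.3400 s
robot in T_r: 1.7000·0.2000 = 0.3400 m
robot covers 1.7000·0.3400 − ½·5.0000·0.3400² = 0.2890 m while stopping
human closes 0.4000·0.5400 = 0.2160 m
margins: 0.1500+0.0000+0.0200 = 0.1700 m
S_min ≈ 0.3400+0.2890+0.2160+0.1700  ⇒  S_min = 203/200 m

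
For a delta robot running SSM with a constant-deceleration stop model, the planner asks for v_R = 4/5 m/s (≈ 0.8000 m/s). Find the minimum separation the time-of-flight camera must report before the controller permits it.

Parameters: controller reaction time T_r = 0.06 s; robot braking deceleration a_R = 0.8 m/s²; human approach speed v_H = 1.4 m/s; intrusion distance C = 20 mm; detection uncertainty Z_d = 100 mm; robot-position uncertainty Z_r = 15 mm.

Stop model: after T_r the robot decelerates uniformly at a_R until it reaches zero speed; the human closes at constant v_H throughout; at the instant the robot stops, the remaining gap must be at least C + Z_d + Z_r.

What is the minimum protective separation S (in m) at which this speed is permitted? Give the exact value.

S_min = 2067/1000 m = 2.0670 m

T_s = v_R/a_R = (4/5)/(4/5) = 1.0000 s
robot in T_r: 0.8000·0.0600 = 0.0480 m
robot under decel: 0.8000²/(2·0.8000) = 0.4000 m
person approaches 1.4000·(0.0600+1.0000) = 1.4840 m
residual clearance needed = 0.0200+0.1000+0.0150 = 0.1350 m
S_min ≈ 0.0480+0.4000+1.4840+0.1350  ⇒  S_min = 2067/1000 m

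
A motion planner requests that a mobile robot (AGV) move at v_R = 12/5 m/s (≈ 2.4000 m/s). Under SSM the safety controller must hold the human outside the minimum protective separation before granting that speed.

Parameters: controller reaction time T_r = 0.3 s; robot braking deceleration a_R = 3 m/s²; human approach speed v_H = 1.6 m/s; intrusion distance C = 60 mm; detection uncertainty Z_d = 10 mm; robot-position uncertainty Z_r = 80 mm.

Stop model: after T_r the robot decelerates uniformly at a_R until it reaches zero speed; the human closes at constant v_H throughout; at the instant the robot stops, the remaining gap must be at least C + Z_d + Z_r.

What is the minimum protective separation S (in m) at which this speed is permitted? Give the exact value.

stop time T_s = (12/5)/3 = 0.8000 s
robot covers v_R·T_r = 2.4000·0.3000 = 0.7200 m before braking
robot covers 2.4000·0.8000 − ½·3.0000·0.8000² = 0.9600 m while stopping
human closes 1.6000·1.1000 = 1.7600 m
residual clearance needed = 0.0600+0.0100+0.0800 = 0.1500 m
S_min ≈ 0.7200+0.9600+1.7600+0.1500  ⇒  S_min = 359/100 m

S_min = 359/100 m = 3.5900 m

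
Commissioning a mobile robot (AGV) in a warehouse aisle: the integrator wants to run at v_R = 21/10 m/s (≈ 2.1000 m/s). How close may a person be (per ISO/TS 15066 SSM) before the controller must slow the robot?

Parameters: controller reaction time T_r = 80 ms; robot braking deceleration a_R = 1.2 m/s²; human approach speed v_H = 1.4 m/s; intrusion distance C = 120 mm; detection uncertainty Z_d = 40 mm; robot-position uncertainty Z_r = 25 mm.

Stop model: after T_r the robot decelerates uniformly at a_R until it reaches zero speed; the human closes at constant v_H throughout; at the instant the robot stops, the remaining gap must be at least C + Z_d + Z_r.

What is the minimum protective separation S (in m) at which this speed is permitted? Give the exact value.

S_min = 1901/400 m = 4.7525 m

braking lasts T_s = (21/10)/(6/5) = 1.7500 s
reaction-phase robot travel = 2.1000·0.0800 = 0.1680 m
robot covers 2.1000·1.7500 − ½·1.2000·1.7500² = 1.8375 m while stopping
person approaches 1.4000·(0.0800+1.7500) = 2.5620 m
C+Z_d+Z_r = 0.1200+0.0400+0.0250 = 0.1850 m
S_min ≈ 0.1680+1.8375+2.5620+0.1850  ⇒  S_min = 1901/400 m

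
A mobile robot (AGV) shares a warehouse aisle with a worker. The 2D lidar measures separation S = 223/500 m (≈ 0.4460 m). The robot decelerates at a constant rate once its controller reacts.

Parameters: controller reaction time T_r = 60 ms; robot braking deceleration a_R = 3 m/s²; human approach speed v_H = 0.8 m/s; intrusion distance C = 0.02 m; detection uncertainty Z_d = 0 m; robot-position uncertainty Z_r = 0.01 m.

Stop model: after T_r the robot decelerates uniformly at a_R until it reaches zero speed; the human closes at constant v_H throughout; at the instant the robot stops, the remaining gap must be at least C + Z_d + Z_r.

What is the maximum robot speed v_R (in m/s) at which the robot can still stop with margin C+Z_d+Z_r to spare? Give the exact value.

at the boundary: (1/6)·v² + (49/150)·v + (-46/125) = 0
  disc = (49/150)² − 4·(1/6)·(-46/125) = 7921/22500 ; √disc = 89/150
  v_R = (−(49/150) + 89/150) / (2·(1/6)) = 4/5 m/s
check:
T_s = v_R/a_R = (4/5)/3 = 0.2667 s
robot covers v_R·T_r = 0.8000·0.0600 = 0.0480 m before braking
braking distance = 0.8000²/(2·3.0000) = 0.1067 m
person approaches 0.8000·(0.0600+0.2667) = 0.2613 m
margins: 0.0200+0.0000+0.0100 = 0.0300 m
sum ≈ 0.0480+0.1067+0.2613+0.0300 ≈ 0.4460 m = S ✓

v_R_max = 4/5 m/s = 0.8000 m/s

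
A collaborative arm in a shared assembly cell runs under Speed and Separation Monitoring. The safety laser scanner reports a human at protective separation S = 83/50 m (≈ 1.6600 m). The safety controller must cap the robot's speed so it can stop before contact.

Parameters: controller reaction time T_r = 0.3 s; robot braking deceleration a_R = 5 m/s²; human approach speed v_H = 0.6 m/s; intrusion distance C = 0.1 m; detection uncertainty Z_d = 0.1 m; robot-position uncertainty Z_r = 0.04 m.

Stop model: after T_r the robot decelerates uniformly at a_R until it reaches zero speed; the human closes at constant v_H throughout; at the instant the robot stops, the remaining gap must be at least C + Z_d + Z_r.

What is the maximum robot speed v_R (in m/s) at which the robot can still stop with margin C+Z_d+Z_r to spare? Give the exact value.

v_R_max = 2 m/s = 2.0000 m/s

collect terms ⇒ (1/10)·v_R² + (21/50)·v_R + (-31/25) = 0
  disc = (21/50)² − 4·(1/10)·(-31/25) = 1681/2500 ; √disc = 41/50
  v_R = (−(21/50) + 41/50) / (2·(1/10)) = 2 m/s
check:
stop time T_s = 2/5 = 0.4000 s
robot in T_r: 2.0000·0.3000 = 0.6000 m
robot under decel: 2.0000²/(2·5.0000) = 0.4000 m
human over T_r+T_s: 0.6000·(0.3000+0.4000) = 0.4200 m
margins: 0.1000+0.1000+0.0400 = 0.2400 m
sum ≈ 0.6000+0.4000+0.4200+0.2400 ≈ 1.6600 m = S ✓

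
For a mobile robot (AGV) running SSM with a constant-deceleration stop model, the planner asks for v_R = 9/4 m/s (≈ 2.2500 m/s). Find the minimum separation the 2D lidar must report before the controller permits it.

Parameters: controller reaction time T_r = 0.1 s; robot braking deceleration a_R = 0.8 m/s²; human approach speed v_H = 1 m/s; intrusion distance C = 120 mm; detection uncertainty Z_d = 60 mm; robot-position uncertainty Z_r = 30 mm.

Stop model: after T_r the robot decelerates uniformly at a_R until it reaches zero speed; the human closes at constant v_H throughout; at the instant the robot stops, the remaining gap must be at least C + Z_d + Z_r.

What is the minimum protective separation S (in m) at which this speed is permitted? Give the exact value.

T_s = v_R/a_R = (9/4)/(4/5) = 2.8125 s
robot in T_r: 2.2500·0.1000 = 0.2250 m
braking distance = 2.2500²/(2·0.8000) = 3.1641 m
human over T_r+T_s: 1.0000·(0.1000+2.8125) = 2.9125 m
margins: 0.1200+0.0600+0.0300 = 0.2100 m
S_min ≈ 0.2250+3.1641+2.9125+0.2100  ⇒  S_min = 20837/3200 m

S_min = 20837/3200 m = 6.5116 m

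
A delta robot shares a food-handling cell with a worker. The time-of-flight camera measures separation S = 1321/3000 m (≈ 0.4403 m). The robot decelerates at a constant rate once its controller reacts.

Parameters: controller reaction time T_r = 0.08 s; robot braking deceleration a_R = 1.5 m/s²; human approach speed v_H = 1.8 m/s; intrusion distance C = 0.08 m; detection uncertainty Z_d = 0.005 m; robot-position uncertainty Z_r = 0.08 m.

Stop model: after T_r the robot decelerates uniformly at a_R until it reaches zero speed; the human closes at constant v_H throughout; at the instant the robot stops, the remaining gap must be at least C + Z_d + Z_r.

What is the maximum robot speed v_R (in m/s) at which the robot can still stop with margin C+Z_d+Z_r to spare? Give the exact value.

quadratic (1/3)·v² + (32/25)·v + (-197/1500) = 0
  disc = (32/25)² − 4·(1/3)·(-197/1500) = 10201/5625 ; √disc = 101/75
  v_R = (−(32/25) + 101/75) / (2·(1/3)) = 1/10 m/s
check:
stop time T_s = (1/10)/(3/2) = 0.0667 s
robot covers v_R·T_r = 0.1000·0.0800 = 0.0080 m before braking
robot under decel: 0.1000²/(2·1.5000) = 0.0033 m
human over T_r+T_s: 1.8000·(0.0800+0.0667) = 0.2640 m
residual clearance needed = 0.0800+0.0050+0.0800 = 0.1650 m
sum ≈ 0.0080+0.0033+0.2640+0.1650 ≈ 0.4403 m = S ✓

v_R_max = 1/10 m/s = 0.1000 m/s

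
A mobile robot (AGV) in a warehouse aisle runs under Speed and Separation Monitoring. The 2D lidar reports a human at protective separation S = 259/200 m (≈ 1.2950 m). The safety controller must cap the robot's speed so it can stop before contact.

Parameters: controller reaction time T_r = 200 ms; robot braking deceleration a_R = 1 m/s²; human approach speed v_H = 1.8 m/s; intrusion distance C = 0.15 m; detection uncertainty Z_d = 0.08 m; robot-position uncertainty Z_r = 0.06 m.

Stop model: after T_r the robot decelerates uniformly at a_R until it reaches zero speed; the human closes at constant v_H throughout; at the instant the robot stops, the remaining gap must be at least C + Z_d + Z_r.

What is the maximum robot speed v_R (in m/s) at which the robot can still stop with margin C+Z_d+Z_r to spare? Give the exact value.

v_R_max = 3/10 m/s = 0.3000 m/s

at the boundary: (1/2)·v² + (2)·v + (-129/200) = 0
  disc = (2)² − 4·(1/2)·(-129/200) = 529/100 ; √disc = 23/10
  v_R = (−(2) + 23/10) / (2·(1/2)) = 3/10 m/s
check:
braking lasts T_s = (3/10)/1 = 0.3000 s
robot covers v_R·T_r = 0.3000·0.2000 = 0.0600 m before braking
robot covers 0.3000·0.3000 − ½·1.0000·0.3000² = 0.0450 m while stopping
human closes 1.8000·0.5000 = 0.9000 m
C+Z_d+Z_r = 0.1500+0.0800+0.0600 = 0.2900 m
sum ≈ 0.0600+0.0450+0.9000+0.2900 ≈ 1.2950 m = S ✓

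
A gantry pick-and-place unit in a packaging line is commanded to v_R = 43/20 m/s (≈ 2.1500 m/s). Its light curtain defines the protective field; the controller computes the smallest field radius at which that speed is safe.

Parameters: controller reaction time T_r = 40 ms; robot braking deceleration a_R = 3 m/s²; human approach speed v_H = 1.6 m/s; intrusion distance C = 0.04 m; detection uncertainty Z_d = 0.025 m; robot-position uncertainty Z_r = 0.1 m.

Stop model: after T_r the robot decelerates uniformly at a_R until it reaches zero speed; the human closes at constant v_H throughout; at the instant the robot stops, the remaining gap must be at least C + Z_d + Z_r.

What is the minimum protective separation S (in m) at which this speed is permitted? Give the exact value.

S_min = 5357/2400 m = 2.2321 m

stop time T_s = (43/20)/3 = 0.7167 s
robot covers v_R·T_r = 2.1500·0.0400 = 0.0860 m before braking
robot covers 2.1500·0.7167 − ½·3.0000·0.7167² = 0.7704 m while stopping
person approaches 1.6000·(0.0400+0.7167) = 1.2107 m
C+Z_d+Z_r = 0.0400+0.0250+0.1000 = 0.1650 m
S_min ≈ 0.0860+0.7704+1.2107+0.1650  ⇒  S_min = 5357/2400 m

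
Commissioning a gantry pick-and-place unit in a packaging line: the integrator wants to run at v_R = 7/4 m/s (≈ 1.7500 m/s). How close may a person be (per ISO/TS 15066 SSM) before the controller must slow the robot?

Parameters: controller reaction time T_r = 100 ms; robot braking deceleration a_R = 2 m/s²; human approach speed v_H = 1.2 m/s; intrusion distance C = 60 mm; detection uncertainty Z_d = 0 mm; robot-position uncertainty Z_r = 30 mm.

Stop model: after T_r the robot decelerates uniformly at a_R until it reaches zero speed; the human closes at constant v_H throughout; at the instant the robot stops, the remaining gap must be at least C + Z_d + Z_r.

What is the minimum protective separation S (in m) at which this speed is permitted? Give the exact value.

S_min = 3521/1600 m = 2.2006 m

T_s = v_R/a_R = (7/4)/2 = 0.8750 s
robot covers v_R·T_r = 1.7500·0.1000 = 0.1750 m before braking
robot covers 1.7500·0.8750 − ½·2.0000·0.8750² = 0.7656 m while stopping
person approaches 1.2000·(0.1000+0.8750) = 1.1700 m
margins: 0.0600+0.0000+0.0300 = 0.0900 m
S_min ≈ 0.1750+0.7656+1.1700+0.0900  ⇒  S_min = 3521/1600 m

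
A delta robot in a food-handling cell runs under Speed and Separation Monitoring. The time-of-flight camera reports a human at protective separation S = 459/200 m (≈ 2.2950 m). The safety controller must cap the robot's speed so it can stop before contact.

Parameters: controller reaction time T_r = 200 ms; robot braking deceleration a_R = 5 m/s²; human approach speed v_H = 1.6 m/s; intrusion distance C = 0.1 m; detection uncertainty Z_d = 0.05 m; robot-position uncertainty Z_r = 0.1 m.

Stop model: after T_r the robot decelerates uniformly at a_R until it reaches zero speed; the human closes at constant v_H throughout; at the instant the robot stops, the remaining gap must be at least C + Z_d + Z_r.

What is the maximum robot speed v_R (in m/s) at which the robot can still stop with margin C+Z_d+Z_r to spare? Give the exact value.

v_R_max = 23/10 m/s = 2.3000 m/s

collect terms ⇒ (1/10)·v_R² + (13/25)·v_R + (-69/40) = 0
  disc = (13/25)² − 4·(1/10)·(-69/40) = 2401/2500 ; √disc = 49/50
  v_R = (−(13/25) + 49/50) / (2·(1/10)) = 23/10 m/s
check:
braking lasts T_s = (23/10)/5 = 0.4600 s
reaction-phase robot travel = 2.3000·0.2000 = 0.4600 m
robot covers 2.3000·0.4600 − ½·5.0000·0.4600² = 0.5290 m while stopping
human closes 1.6000·0.6600 = 1.0560 m
residual clearance needed = 0.1000+0.0500+0.1000 = 0.2500 m
sum ≈ 0.4600+0.5290+1.0560+0.2500 ≈ 2.2950 m = S ✓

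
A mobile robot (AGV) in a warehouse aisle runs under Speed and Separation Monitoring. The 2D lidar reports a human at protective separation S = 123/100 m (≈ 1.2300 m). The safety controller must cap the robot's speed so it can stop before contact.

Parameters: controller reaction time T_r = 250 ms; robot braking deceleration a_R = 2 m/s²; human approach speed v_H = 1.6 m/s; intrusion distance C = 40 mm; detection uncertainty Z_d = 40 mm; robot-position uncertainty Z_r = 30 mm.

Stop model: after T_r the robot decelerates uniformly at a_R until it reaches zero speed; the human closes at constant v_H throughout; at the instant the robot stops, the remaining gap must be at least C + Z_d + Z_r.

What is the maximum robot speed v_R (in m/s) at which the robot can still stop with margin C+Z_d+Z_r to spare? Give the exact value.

at the boundary: (1/4)·v² + (21/20)·v + (-18/25) = 0
  disc = (21/20)² − 4·(1/4)·(-18/25) = 729/400 ; √disc = 27/20
  v_R = (−(21/20) + 27/20) / (2·(1/4)) = 3/5 m/s
check:
stop time T_s = (3/5)/2 = 0.3000 s
reaction-phase robot travel = 0.6000·0.2500 = 0.1500 m
braking distance = 0.6000²/(2·2.0000) = 0.0900 m
human closes 1.6000·0.5500 = 0.8800 m
margins: 0.0400+0.0400+0.0300 = 0.1100 m
sum ≈ 0.1500+0.0900+0.8800+0.1100 ≈ 1.2300 m = S ✓

v_R_max = 3/5 m/s = 0.6000 m/s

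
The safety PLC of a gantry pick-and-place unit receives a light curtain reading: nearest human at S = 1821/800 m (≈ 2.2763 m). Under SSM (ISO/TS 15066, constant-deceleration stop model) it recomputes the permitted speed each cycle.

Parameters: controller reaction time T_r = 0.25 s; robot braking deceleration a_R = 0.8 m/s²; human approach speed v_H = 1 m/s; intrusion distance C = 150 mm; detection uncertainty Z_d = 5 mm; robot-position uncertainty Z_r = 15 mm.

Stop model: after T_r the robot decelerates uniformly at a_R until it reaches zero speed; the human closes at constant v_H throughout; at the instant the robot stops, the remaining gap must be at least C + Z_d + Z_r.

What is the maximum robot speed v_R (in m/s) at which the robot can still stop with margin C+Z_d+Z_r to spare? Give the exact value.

v_R_max = 9/10 m/s = 0.9000 m/s

quadratic (5/8)·v² + (3/2)·v + (-297/160) = 0
  disc = (3/2)² − 4·(5/8)·(-297/160) = 441/64 ; √disc = 21/8
  v_R = (−(3/2) + 21/8) / (2·(5/8)) = 9/10 m/s
check:
T_s = v_R/a_R = (9/10)/(4/5) = 1.1250 s
reaction-phase robot travel = 0.9000·0.2500 = 0.2250 m
braking distance = 0.9000²/(2·0.8000) = 0.5062 m
human over T_r+T_s: 1.0000·(0.2500+1.1250) = 1.3750 m
residual clearance needed = 0.1500+0.0050+0.0150 = 0.1700 m
sum ≈ 0.2250+0.5062+1.3750+0.1700 ≈ 2.2763 m = S ✓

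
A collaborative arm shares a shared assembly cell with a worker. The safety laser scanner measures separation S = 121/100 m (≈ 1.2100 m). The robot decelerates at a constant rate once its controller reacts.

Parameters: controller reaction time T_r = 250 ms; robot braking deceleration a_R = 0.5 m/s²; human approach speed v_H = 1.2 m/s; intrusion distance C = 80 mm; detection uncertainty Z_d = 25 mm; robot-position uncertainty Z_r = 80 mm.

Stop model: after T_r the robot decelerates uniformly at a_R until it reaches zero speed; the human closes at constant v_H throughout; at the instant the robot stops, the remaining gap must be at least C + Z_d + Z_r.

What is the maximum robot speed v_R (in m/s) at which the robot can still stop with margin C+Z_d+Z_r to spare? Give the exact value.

v_R_max = 1/4 m/s = 0.2500 m/s

at the boundary: (1)·v² + (53/20)·v + (-29/40) = 0
  disc = (53/20)² − 4·(1)·(-29/40) = 3969/400 ; √disc = 63/20
  v_R = (−(53/20) + 63/20) / (2·(1)) = 1/4 m/s
check:
T_s = v_R/a_R = (1/4)/(1/2) = 0.5000 s
robot in T_r: 0.2500·0.2500 = 0.0625 m
robot under decel: 0.2500²/(2·0.5000) = 0.0625 m
person approaches 1.2000·(0.2500+0.5000) = 0.9000 m
residual clearance needed = 0.0800+0.0250+0.0800 = 0.1850 m
sum ≈ 0.0625+0.0625+0.9000+0.1850 ≈ 1.2100 m = S ✓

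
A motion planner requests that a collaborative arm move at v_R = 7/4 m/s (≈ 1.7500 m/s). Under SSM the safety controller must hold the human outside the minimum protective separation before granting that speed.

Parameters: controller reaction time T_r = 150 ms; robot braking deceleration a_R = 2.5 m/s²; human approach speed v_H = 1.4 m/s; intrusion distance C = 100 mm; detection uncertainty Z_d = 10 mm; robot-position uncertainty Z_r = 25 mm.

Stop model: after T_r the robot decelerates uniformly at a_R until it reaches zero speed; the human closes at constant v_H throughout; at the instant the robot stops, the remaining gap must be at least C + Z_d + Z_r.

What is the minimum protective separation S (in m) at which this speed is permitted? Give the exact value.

T_s = v_R/a_R = (7/4)/(5/2) = 0.7000 s
robot covers v_R·T_r = 1.7500·0.1500 = 0.2625 m before braking
braking distance = 1.7500²/(2·2.5000) = 0.6125 m
person approaches 1.4000·(0.1500+0.7000) = 1.1900 m
margins: 0.1000+0.0100+0.0250 = 0.1350 m
S_min ≈ 0.2625+0.6125+1.1900+0.1350  ⇒  S_min = 11/5 m

S_min = 11/5 m = 2.2000 m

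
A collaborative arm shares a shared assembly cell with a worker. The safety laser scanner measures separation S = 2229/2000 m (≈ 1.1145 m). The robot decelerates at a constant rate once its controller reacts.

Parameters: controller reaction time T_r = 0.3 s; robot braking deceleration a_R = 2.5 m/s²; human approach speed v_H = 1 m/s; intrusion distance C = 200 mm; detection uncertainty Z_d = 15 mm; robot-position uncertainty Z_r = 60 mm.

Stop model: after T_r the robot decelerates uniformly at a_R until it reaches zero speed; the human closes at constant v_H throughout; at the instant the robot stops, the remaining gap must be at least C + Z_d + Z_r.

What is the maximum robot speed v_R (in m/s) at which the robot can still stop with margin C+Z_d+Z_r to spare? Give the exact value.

v_R_max = 13/20 m/s = 0.6500 m/s

collect terms ⇒ (1/5)·v_R² + (7/10)·v_R + (-1079/2000) = 0
  disc = (7/10)² − 4·(1/5)·(-1079/2000) = 576/625 ; √disc = 24/25
  v_R = (−(7/10) + 24/25) / (2·(1/5)) = 13/20 m/s
check:
braking lasts T_s = (13/20)/(5/2) = 0.2600 s
robot covers v_R·T_r = 0.6500·0.3000 = 0.1950 m before braking
robot covers 0.6500·0.2600 − ½·2.5000·0.2600² = 0.0845 m while stopping
human over T_r+T_s: 1.0000·(0.3000+0.2600) = 0.5600 m
residual clearance needed = 0.2000+0.0150+0.0600 = 0.2750 m
sum ≈ 0.1950+0.0845+0.5600+0.2750 ≈ 1.1145 m = S ✓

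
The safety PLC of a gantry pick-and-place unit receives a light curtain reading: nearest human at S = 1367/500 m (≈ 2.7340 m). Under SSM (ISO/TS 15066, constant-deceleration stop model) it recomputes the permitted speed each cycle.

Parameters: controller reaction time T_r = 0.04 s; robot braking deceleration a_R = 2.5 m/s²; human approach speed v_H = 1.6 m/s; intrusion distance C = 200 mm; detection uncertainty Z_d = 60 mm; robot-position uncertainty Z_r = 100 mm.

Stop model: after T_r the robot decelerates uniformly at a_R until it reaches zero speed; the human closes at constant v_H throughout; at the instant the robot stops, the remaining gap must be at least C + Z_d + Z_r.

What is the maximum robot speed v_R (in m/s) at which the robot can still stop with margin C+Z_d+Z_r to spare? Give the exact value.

quadratic (1/5)·v² + (17/25)·v + (-231/100) = 0
  disc = (17/25)² − 4·(1/5)·(-231/100) = 1444/625 ; √disc = 38/25
  v_R = (−(17/25) + 38/25) / (2·(1/5)) = 21/10 m/s
check:
stop time T_s = (21/10)/(5/2) = 0.8400 s
robot covers v_R·T_r = 2.1000·0.0400 = 0.0840 m before braking
robot under decel: 2.1000²/(2·2.5000) = 0.8820 m
human over T_r+T_s: 1.6000·(0.0400+0.8400) = 1.4080 m
margins: 0.2000+0.0600+0.1000 = 0.3600 m
sum ≈ 0.0840+0.8820+1.4080+0.3600 ≈ 2.7340 m = S ✓

v_R_max = 21/10 m/s = 2.1000 m/s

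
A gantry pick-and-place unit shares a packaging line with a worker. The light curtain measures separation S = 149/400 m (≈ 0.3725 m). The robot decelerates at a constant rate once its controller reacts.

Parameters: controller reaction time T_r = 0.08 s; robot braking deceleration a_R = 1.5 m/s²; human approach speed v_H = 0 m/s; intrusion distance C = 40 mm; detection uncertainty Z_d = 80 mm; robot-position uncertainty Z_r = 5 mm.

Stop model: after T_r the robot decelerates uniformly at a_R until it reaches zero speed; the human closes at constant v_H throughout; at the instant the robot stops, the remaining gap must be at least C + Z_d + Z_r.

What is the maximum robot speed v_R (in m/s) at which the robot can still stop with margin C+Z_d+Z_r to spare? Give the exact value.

quadratic (1/3)·v² + (2/25)·v + (-99/400) = 0
  disc = (2/25)² − 4·(1/3)·(-99/400) = 841/2500 ; √disc = 29/50
  v_R = (−(2/25) + 29/50) / (2·(1/3)) = 3/4 m/s
check:
stop time T_s = (3/4)/(3/2) = 0.5000 s
robot in T_r: 0.7500·0.0800 = 0.0600 m
braking distance = 0.7500²/(2·1.5000) = 0.1875 m
person approaches 0.0000·(0.0800+0.5000) = 0.0000 m
residual clearance needed = 0.0400+0.0800+0.0050 = 0.1250 m
sum ≈ 0.0600+0.1875+0.0000+0.1250 ≈ 0.3725 m = S ✓

v_R_max = 3/4 m/s = 0.7500 m/s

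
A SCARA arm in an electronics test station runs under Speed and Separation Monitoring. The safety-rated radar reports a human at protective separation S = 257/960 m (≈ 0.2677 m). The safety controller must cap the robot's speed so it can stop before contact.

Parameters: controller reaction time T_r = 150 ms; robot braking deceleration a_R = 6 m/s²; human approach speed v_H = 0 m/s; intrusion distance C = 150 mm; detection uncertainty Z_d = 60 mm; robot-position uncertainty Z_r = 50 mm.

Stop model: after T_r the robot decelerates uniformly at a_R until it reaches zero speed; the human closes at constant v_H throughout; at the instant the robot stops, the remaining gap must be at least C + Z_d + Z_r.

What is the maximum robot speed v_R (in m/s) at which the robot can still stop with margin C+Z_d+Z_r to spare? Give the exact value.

v_R_max = 1/20 m/s = 0.0500 m/s

collect terms ⇒ (1/12)·v_R² + (3/20)·v_R + (-37/4800) = 0
  disc = (3/20)² − 4·(1/12)·(-37/4800) = 361/14400 ; √disc = 19/120
  v_R = (−(3/20) + 19/120) / (2·(1/12)) = 1/20 m/s
check:
stop time T_s = (1/20)/6 = 0.0083 s
robot in T_r: 0.0500·0.1500 = 0.0075 m
robot under decel: 0.0500²/(2·6.0000) = 0.0002 m
human over T_r+T_s: 0.0000·(0.1500+0.0083) = 0.0000 m
margins: 0.1500+0.0600+0.0500 = 0.2600 m
sum ≈ 0.0075+0.0002+0.0000+0.2600 ≈ 0.2677 m = S ✓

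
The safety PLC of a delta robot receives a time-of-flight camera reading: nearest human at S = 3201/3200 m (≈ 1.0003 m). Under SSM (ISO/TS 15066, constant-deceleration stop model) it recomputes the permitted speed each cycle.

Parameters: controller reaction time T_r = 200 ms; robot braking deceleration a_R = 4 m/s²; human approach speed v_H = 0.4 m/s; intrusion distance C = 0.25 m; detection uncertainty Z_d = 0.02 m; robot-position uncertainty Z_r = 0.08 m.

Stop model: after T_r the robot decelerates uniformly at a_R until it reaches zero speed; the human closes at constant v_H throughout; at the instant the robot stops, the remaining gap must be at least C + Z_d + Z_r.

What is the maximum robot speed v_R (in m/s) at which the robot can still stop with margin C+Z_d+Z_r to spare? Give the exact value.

quadratic (1/8)·v² + (3/10)·v + (-73/128) = 0
  disc = (3/10)² − 4·(1/8)·(-73/128) = 2401/6400 ; √disc = 49/80
  v_R = (−(3/10) + 49/80) / (2·(1/8)) = 5/4 m/s
check:
braking lasts T_s = (5/4)/4 = 0.3125 s
reaction-phase robot travel = 1.2500·0.2000 = 0.2500 m
braking distance = 1.2500²/(2·4.0000) = 0.1953 m
person approaches 0.4000·(0.2000+0.3125) = 0.2050 m
residual clearance needed = 0.2500+0.0200+0.0800 = 0.3500 m
sum ≈ 0.2500+0.1953+0.2050+0.3500 ≈ 1.0003 m = S ✓

v_R_max = 5/4 m/s = 1.2500 m/s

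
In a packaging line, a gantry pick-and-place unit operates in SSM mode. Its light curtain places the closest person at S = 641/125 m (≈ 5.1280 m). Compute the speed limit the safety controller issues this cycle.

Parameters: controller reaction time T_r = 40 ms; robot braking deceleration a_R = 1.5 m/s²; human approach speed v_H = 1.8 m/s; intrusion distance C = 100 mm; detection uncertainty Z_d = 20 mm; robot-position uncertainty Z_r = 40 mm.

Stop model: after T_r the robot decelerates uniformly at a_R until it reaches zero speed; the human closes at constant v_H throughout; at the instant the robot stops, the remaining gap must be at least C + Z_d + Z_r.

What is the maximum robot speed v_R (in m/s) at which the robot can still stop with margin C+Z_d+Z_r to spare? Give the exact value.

v_R_max = 12/5 m/s = 2.4000 m/s

at the boundary: (1/3)·v² + (31/25)·v + (-612/125) = 0
  disc = (31/25)² − 4·(1/3)·(-612/125) = 5041/625 ; √disc = 71/25
  v_R = (−(31/25) + 71/25) / (2·(1/3)) = 12/5 m/s
check:
stop time T_s = (12/5)/(3/2) = 1.6000 s
robot in T_r: 2.4000·0.0400 = 0.0960 m
robot under decel: 2.4000²/(2·1.5000) = 1.9200 m
human over T_r+T_s: 1.8000·(0.0400+1.6000) = 2.9520 m
margins: 0.1000+0.0200+0.0400 = 0.1600 m
sum ≈ 0.0960+1.9200+2.9520+0.1600 ≈ 5.1280 m = S ✓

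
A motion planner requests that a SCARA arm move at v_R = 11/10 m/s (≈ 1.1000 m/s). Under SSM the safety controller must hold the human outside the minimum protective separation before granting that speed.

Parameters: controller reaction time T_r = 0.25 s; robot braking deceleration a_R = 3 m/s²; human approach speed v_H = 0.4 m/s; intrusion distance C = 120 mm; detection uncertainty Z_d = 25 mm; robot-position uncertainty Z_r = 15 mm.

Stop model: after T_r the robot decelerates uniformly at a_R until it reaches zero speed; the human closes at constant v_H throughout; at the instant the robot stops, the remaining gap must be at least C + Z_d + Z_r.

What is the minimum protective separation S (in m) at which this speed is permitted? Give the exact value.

braking lasts T_s = (11/10)/3 = 0.3667 s
robot covers v_R·T_r = 1.1000·0.2500 = 0.2750 m before braking
braking distance = 1.1000²/(2·3.0000) = 0.2017 m
person approaches 0.4000·(0.2500+0.3667) = 0.2467 m
C+Z_d+Z_r = 0.1200+0.0250+0.0150 = 0.1600 m
S_min ≈ 0.2750+0.2017+0.2467+0.1600  ⇒  S_min = 53/60 m

S_min = 53/60 m = 0.8833 m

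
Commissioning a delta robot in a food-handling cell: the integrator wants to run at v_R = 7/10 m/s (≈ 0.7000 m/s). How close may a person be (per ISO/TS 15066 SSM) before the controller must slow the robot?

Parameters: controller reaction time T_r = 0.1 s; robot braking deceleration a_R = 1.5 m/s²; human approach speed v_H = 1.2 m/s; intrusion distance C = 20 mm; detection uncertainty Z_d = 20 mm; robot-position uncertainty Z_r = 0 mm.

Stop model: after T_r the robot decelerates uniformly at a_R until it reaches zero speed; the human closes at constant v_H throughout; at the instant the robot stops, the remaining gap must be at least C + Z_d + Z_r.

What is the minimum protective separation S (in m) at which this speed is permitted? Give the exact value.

S_min = 143/150 m = 0.9533 m

T_s = v_R/a_R = (7/10)/(3/2) = 0.4667 s
robot in T_r: 0.7000·0.1000 = 0.0700 m
robot covers 0.7000·0.4667 − ½·1.5000·0.4667² = 0.1633 m while stopping
human over T_r+T_s: 1.2000·(0.1000+0.4667) = 0.6800 m
residual clearance needed = 0.0200+0.0200+0.0000 = 0.0400 m
S_min ≈ 0.0700+0.1633+0.6800+0.0400  ⇒  S_min = 143/150 m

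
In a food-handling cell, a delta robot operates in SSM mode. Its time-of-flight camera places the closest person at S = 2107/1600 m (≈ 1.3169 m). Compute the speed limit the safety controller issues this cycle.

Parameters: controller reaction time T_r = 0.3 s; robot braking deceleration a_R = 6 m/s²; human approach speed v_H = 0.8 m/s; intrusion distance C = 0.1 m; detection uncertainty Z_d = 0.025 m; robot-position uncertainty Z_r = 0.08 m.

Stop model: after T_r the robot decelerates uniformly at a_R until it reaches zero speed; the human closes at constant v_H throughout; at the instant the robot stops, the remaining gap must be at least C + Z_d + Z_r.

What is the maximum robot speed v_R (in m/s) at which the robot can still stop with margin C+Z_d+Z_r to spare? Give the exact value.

v_R_max = 31/20 m/s = 1.5500 m/s

quadratic (1/12)·v² + (13/30)·v + (-279/320) = 0
  disc = (13/30)² − 4·(1/12)·(-279/320) = 6889/14400 ; √disc = 83/120
  v_R = (−(13/30) + 83/120) / (2·(1/12)) = 31/20 m/s
check:
T_s = v_R/a_R = (31/20)/6 = 0.2583 s
robot in T_r: 1.5500·0.3000 = 0.4650 m
braking distance = 1.5500²/(2·6.0000) = 0.2002 m
human closes 0.8000·0.5583 = 0.4467 m
C+Z_d+Z_r = 0.1000+0.0250+0.0800 = 0.2050 m
sum ≈ 0.4650+0.2002+0.4467+0.2050 ≈ 1.3169 m = S ✓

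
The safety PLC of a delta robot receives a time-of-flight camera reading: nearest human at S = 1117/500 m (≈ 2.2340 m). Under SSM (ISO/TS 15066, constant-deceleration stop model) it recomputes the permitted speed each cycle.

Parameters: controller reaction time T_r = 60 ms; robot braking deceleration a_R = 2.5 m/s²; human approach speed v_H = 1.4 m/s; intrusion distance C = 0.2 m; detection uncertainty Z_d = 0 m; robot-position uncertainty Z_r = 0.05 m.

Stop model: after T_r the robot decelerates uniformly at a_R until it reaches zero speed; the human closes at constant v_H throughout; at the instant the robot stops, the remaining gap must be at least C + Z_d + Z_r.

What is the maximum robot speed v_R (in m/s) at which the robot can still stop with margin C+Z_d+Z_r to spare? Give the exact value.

at the boundary: (1/5)·v² + (31/50)·v + (-19/10) = 0
  disc = (31/50)² − 4·(1/5)·(-19/10) = 4761/2500 ; √disc = 69/50
  v_R = (−(31/50) + 69/50) / (2·(1/5)) = 19/10 m/s
check:
stop time T_s = (19/10)/(5/2) = 0.7600 s
robot in T_r: 1.9000·0.0600 = 0.1140 m
braking distance = 1.9000²/(2·2.5000) = 0.7220 m
person approaches 1.4000·(0.0600+0.7600) = 1.1480 m
residual clearance needed = 0.2000+0.0000+0.0500 = 0.2500 m
sum ≈ 0.1140+0.7220+1.1480+0.2500 ≈ 2.2340 m = S ✓

v_R_max = 19/10 m/s = 1.9000 m/s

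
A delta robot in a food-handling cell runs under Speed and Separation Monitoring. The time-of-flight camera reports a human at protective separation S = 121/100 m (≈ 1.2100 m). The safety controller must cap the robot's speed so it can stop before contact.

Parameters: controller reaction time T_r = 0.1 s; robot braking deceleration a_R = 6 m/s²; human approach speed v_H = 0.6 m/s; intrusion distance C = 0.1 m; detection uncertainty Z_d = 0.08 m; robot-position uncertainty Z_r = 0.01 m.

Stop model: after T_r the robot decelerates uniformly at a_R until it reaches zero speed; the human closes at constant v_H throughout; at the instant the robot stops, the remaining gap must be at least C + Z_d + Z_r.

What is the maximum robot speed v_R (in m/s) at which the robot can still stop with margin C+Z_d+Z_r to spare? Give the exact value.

at the boundary: (1/12)·v² + (1/5)·v + (-24/25) = 0
  disc = (1/5)² − 4·(1/12)·(-24/25) = 9/25 ; √disc = 3/5
  v_R = (−(1/5) + 3/5) / (2·(1/12)) = 12/5 m/s
check:
T_s = v_R/a_R = (12/5)/6 = 0.4000 s
robot in T_r: 2.4000·0.1000 = 0.2400 m
robot covers 2.4000·0.4000 − ½·6.0000·0.4000² = 0.4800 m while stopping
human closes 0.6000·0.5000 = 0.3000 m
residual clearance needed = 0.1000+0.0800+0.0100 = 0.1900 m
sum ≈ 0.2400+0.4800+0.3000+0.1900 ≈ 1.2100 m = S ✓

v_R_max = 12/5 m/s = 2.4000 m/s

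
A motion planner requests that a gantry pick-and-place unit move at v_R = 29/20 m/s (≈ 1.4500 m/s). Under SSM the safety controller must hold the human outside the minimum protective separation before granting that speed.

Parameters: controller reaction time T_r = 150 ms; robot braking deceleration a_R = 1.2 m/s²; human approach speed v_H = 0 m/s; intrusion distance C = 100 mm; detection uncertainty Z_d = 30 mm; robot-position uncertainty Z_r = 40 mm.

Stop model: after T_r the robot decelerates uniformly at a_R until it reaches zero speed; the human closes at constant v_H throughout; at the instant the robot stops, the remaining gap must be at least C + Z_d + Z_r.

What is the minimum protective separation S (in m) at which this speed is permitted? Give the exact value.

stop time T_s = (29/20)/(6/5) = 1.2083 s
robot in T_r: 1.4500·0.1500 = 0.2175 m
braking distance = 1.4500²/(2·1.2000) = 0.8760 m
person approaches 0.0000·(0.1500+1.2083) = 0.0000 m
margins: 0.1000+0.0300+0.0400 = 0.1700 m
S_min ≈ 0.2175+0.8760+0.0000+0.1700  ⇒  S_min = 1213/960 m

S_min = 1213/960 m = 1.2635 m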